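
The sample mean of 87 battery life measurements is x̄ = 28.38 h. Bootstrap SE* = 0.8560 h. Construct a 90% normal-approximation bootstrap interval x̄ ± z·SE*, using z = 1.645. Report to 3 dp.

(26.972, 29.788)

Margin = 1.645 × 0.8560 = 1.4081
Interval: 28.38 ± 1.4081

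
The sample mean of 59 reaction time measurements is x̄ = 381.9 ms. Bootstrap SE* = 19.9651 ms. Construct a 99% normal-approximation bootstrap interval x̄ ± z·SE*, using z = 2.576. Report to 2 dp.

(330.47, 433.33)

Margin = 2.576 × 19.9651 = 51.430
Interval: 381.9 ± 51.430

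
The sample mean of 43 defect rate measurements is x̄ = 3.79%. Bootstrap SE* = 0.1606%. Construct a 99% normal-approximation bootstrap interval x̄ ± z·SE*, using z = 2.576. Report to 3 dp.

Margin = 2.576 × 0.1606 = 0.4137
Interval: 3.79 ± 0.4137

(3.376, 4.204)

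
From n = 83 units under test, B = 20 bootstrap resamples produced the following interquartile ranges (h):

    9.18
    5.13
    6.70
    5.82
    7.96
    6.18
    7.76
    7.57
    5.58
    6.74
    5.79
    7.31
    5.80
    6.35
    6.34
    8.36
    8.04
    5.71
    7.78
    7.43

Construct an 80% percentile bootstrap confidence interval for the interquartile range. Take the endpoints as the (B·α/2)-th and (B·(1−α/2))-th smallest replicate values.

Sorted replicates: 5.13, 5.58, 5.71, 5.79, 5.80, 5.82, 6.18, 6.34, 6.35, 6.70, 6.74, 7.31, 7.43, 7.57, 7.76, 7.78, 7.96, 8.04, 8.36, 9.18
α = 0.20; lower rank = 20 × 0.100 = 2; upper rank = 20 × 0.900 = 18.
The 2nd smallest replicate is 5.58; the 18th is 8.04.

(5.58, 8.04)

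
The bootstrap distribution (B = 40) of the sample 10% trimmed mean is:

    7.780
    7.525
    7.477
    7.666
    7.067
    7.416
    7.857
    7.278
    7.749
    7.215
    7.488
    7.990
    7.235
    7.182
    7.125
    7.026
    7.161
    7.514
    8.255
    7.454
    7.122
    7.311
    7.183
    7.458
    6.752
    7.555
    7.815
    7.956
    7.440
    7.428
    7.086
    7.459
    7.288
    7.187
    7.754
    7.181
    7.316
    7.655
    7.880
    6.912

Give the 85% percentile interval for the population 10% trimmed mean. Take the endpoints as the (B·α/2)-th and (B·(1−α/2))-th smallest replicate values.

(7.026, 7.880)

Sorted replicates: 6.752, 6.912, 7.026, 7.067, 7.086, 7.122, 7.125, 7.161, 7.181, 7.182, 7.183, 7.187, 7.215, 7.235, 7.278, 7.288, 7.311, 7.316, 7.416, 7.428, 7.440, 7.454, 7.458, 7.459, 7.477, 7.488, 7.514, 7.525, 7.555, 7.655, 7.666, 7.749, 7.754, 7.780, 7.815, 7.857, 7.880, 7.956, 7.990, 8.255
α = 0.15; lower rank = 40 × 0.075 = 3; upper rank = 40 × 0.925 = 37.
The 3rd smallest replicate is 7.026; the 37th is 7.880.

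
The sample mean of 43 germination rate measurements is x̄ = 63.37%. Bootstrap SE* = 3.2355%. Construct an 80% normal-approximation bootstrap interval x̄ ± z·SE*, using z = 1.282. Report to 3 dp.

(59.222, 67.518)

Margin = 1.282 × 3.2355 = 4.1479
Interval: 63.37 ± 4.1479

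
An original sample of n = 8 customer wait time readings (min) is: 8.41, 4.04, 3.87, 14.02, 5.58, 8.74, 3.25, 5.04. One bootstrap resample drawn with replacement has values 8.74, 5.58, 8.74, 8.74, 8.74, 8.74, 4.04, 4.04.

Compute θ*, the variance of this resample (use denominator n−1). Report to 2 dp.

Mean = 7.1700; sum of squared deviations = 34.4464
s² = 34.4464 / 7 = 4.9209

θ* = 4.92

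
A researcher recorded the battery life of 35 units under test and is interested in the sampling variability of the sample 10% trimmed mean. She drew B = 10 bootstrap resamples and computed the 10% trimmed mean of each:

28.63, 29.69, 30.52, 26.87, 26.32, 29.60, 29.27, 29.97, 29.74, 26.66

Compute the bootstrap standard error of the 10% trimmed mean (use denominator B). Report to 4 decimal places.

SE* = 1.4593

Bootstrap SE is the standard deviation of the 10 replicate 10% trimmed means.
Mean of replicates: (28.63 + 29.69 + 30.52 + 26.87 + 26.32 + 29.60 + 29.27 + 29.97 + 29.74 + 26.66) / 10 = 287.27000 / 10 = 28.72700
Sum of squared deviations: (−0.09700)² + (+0.96300)² + (+1.79300)² + (−1.85700)² + (−2.40700)² + (+0.87300)² + (+0.54300)² + (+1.24300)² + (+1.01300)² + (−2.06700)² = 21.29441
Variance = 21.29441 / 10 = 2.12944
SE* = √2.12944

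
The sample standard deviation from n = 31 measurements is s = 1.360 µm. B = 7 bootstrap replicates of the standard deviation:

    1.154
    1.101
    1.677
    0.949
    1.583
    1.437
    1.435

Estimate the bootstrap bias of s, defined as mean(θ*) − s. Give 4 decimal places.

bias = −0.0263

mean(θ*) = (1.154 + 1.101 + 1.677 + 0.949 + 1.583 + 1.437 + 1.435) / 7 = 1.33371
bias = 1.33371 − 1.360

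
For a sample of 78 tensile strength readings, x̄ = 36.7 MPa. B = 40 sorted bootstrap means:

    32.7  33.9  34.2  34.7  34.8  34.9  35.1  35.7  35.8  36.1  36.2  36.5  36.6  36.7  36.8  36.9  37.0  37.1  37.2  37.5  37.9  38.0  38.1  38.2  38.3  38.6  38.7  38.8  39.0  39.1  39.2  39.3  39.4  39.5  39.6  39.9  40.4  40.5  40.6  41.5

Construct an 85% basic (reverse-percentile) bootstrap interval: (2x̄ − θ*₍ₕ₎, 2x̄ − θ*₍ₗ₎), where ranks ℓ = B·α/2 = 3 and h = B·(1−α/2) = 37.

Percentile endpoints at ranks 3 and 37: θ*₍3₎ = 34.2, θ*₍37₎ = 40.4.
Basic interval reflects these around x̄:
  lower = 2 × 36.7 − 40.4 = 33.0
  upper = 2 × 36.7 − 34.2 = 39.2

(33.0, 39.2)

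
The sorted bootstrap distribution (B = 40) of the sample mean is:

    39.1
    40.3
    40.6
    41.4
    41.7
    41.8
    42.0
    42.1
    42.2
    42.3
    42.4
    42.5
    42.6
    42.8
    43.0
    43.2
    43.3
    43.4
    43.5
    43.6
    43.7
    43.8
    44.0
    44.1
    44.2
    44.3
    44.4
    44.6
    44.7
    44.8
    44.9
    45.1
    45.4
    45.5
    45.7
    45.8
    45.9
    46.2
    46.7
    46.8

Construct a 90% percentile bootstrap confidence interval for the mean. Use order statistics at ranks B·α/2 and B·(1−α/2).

α = 0.10; lower rank = 40 × 0.050 = 2; upper rank = 40 × 0.950 = 38.
The 2nd smallest replicate is 40.3; the 38th is 46.2.

(40.3, 46.2)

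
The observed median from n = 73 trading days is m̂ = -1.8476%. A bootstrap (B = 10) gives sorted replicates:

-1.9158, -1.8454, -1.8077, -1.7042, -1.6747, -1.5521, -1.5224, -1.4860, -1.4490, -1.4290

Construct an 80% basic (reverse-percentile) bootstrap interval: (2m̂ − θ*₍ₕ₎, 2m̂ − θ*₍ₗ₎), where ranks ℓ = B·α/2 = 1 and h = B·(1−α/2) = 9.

Percentile endpoints at ranks 1 and 9: θ*₍1₎ = -1.9158, θ*₍9₎ = -1.4490.
Basic interval reflects these around m̂:
  lower = 2 × -1.8476 − -1.4490 = -2.2462
  upper = 2 × -1.8476 − -1.9158 = -1.7794

(-2.2462, -1.7794)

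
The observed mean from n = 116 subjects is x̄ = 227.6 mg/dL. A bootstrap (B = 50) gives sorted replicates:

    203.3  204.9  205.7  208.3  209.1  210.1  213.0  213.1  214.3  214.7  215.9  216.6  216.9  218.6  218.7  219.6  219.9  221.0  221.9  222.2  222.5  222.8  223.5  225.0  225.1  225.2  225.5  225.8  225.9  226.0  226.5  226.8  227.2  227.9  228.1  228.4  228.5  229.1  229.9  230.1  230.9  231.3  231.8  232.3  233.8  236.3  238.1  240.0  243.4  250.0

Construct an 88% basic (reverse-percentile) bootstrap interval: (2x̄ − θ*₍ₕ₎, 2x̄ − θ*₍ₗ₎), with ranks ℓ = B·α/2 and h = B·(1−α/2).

Percentile endpoints at ranks 3 and 47: θ*₍3₎ = 205.7, θ*₍47₎ = 238.1.
Basic interval reflects these around x̄:
  lower = 2 × 227.6 − 238.1 = 217.1
  upper = 2 × 227.6 − 205.7 = 249.5

(217.1, 249.5)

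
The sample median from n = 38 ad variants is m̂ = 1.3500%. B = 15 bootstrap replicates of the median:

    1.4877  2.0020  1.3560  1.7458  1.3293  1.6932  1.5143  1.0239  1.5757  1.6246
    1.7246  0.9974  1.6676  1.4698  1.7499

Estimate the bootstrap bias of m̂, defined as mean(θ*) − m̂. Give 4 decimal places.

mean(θ*) = (1.4877 + 2.0020 + 1.3560 + 1.7458 + 1.3293 + 1.6932 + 1.5143 + 1.0239 + 1.5757 + 1.6246 + 1.7246 + 0.9974 + 1.6676 + 1.4698 + 1.7499) / 15 = 1.53079
bias = 1.53079 − 1.3500

bias = +0.1808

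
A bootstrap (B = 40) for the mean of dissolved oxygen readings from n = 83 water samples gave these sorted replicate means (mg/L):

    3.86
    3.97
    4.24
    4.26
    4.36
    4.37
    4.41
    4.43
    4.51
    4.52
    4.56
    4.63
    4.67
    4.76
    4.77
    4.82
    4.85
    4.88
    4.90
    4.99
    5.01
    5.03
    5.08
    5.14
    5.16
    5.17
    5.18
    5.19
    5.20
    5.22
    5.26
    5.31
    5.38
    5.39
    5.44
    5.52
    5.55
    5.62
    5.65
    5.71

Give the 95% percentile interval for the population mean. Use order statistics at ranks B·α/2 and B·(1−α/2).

(3.86, 5.65)

α = 0.05; lower rank = 40 × 0.025 = 1; upper rank = 40 × 0.975 = 39.
The 1st smallest replicate is 3.86; the 39th is 5.65.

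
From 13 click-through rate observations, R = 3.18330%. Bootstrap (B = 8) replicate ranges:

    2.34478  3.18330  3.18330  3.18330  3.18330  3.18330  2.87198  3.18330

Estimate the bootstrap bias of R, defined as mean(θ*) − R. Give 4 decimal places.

bias = −0.1437

mean(θ*) = (2.34478 + 3.18330 + 3.18330 + 3.18330 + 3.18330 + 3.18330 + 2.87198 + 3.18330) / 8 = 3.03957
bias = 3.03957 − 3.18330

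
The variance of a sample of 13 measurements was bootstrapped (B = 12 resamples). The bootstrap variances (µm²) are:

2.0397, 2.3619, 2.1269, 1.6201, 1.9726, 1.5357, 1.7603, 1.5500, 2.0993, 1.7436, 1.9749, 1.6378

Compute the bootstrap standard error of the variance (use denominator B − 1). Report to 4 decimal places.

Bootstrap SE is the standard deviation of the 12 replicate variances.
Mean of replicates: (2.0397 + 2.3619 + 2.1269 + 1.6201 + 1.9726 + 1.5357 + 1.7603 + 1.5500 + 2.0993 + 1.7436 + 1.9749 + 1.6378) / 12 = 22.42280 / 12 = 1.86857
Sum of squared deviations: (+0.17113)² + (+0.49333)² + (+0.25833)² + (−0.24847)² + (+0.10403)² + (−0.33287)² + (−0.10827)² + (−0.31857)² + (+0.23073)² + (−0.12497)² + (+0.10633)² + (−0.23077)² = 0.76938
Variance = 0.76938 / 11 = 0.06994
SE* = √0.06994

SE* = 0.2645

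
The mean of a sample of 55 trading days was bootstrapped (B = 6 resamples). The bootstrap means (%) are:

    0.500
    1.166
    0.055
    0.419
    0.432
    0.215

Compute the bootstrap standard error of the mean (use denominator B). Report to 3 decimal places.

SE* = 0.348

Bootstrap SE is the standard deviation of the 6 replicate means.
Mean of replicates: (0.500 + 1.166 + 0.055 + 0.419 + 0.432 + 0.215) / 6 = 2.7870 / 6 = 0.4645
Sum of squared deviations: (+0.0355)² + (+0.7015)² + (−0.4095)² + (−0.0455)² + (−0.0325)² + (−0.2495)² = 0.7264
Variance = 0.7264 / 6 = 0.1211
SE* = √0.1211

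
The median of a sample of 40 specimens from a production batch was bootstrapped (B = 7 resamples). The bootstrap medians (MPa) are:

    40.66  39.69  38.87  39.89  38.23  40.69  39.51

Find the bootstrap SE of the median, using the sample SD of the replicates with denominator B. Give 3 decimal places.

SE* = 0.829

Bootstrap SE is the standard deviation of the 7 replicate medians.
Mean of replicates: (40.66 + 39.69 + 38.87 + 39.89 + 38.23 + 40.69 + 39.51) / 7 = 277.5400 / 7 = 39.6486
Sum of squared deviations: (+1.0114)² + (+0.0414)² + (−0.7786)² + (+0.2414)² + (−1.4186)² + (+1.0414)² + (−0.1386)² = 4.8053
Variance = 4.8053 / 7 = 0.6865
SE* = √0.6865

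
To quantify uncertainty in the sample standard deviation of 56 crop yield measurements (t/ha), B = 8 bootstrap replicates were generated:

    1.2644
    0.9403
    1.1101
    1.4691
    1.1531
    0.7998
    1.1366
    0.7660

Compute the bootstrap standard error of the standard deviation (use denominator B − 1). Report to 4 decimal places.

SE* = 0.2365

Bootstrap SE is the standard deviation of the 8 replicate standard deviations.
Mean of replicates: (1.2644 + 0.9403 + 1.1101 + 1.4691 + 1.1531 + 0.7998 + 1.1366 + 0.7660) / 8 = 8.63940 / 8 = 1.07993
Sum of squared deviations: (+0.18447)² + (−0.13962)² + (+0.03018)² + (+0.38918)² + (+0.07317)² + (−0.28013)² + (+0.05668)² + (−0.31393)² = 0.39148
Variance = 0.39148 / 7 = 0.05593
SE* = √0.05593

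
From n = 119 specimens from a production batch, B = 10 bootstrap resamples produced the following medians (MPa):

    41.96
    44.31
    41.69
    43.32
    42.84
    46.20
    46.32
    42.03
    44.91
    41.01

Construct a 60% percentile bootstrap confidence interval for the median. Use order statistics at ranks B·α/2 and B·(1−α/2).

(41.69, 44.91)

Sorted replicates: 41.01, 41.69, 41.96, 42.03, 42.84, 43.32, 44.31, 44.91, 46.20, 46.32
α = 0.40; lower rank = 10 × 0.200 = 2; upper rank = 10 × 0.800 = 8.
The 2nd smallest replicate is 41.69; the 8th is 44.91.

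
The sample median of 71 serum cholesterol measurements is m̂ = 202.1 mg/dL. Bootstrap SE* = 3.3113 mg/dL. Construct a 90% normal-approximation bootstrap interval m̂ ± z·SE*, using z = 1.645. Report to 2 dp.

(196.65, 207.55)

Margin = 1.645 × 3.3113 = 5.447
Interval: 202.1 ± 5.447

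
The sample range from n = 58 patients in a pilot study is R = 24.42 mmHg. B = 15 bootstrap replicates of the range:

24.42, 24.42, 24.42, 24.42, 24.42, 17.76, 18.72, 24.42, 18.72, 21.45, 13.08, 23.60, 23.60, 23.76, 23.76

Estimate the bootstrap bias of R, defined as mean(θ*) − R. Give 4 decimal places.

bias = −2.3553

mean(θ*) = (24.42 + 24.42 + 24.42 + 24.42 + 24.42 + 17.76 + 18.72 + 24.42 + 18.72 + 21.45 + 13.08 + 23.60 + 23.60 + 23.76 + 23.76) / 15 = 22.06467
bias = 22.06467 − 24.42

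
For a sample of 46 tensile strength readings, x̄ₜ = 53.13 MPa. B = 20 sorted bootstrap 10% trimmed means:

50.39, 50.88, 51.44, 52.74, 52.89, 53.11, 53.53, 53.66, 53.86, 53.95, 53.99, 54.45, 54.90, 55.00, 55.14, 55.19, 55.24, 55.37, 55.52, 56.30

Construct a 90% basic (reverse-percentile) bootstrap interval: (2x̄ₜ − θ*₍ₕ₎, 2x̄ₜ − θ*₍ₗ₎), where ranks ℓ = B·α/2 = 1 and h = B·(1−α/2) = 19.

Percentile endpoints at ranks 1 and 19: θ*₍1₎ = 50.39, θ*₍19₎ = 55.52.
Basic interval reflects these around x̄ₜ:
  lower = 2 × 53.13 − 55.52 = 50.74
  upper = 2 × 53.13 − 50.39 = 55.87

(50.74, 55.87)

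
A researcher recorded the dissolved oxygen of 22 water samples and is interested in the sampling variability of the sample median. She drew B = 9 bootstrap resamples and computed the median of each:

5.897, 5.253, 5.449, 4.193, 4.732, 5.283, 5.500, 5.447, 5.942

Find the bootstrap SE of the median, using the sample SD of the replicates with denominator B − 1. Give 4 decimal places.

Bootstrap SE is the standard deviation of the 9 replicate medians.
Mean of replicates: (5.897 + 5.253 + 5.449 + 4.193 + 4.732 + 5.283 + 5.500 + 5.447 + 5.942) / 9 = 47.69600 / 9 = 5.29956
Sum of squared deviations: (+0.59744)² + (−0.04656)² + (+0.14944)² + (−1.10656)² + (−0.56756)² + (−0.01656)² + (+0.20044)² + (+0.14744)² + (+0.64244)² = 2.40295
Variance = 2.40295 / 8 = 0.30037
SE* = √0.30037

SE* = 0.5481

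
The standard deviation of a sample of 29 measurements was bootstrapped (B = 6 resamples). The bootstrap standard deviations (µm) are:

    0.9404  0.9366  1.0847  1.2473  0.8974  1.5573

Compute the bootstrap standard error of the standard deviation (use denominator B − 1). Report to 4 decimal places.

Bootstrap SE is the standard deviation of the 6 replicate standard deviations.
Mean of replicates: (0.9404 + 0.9366 + 1.0847 + 1.2473 + 0.8974 + 1.5573) / 6 = 6.66370 / 6 = 1.11062
Sum of squared deviations: (−0.17022)² + (−0.17402)² + (−0.02592)² + (+0.13668)² + (−0.21322)² + (+0.44668)² = 0.32360
Variance = 0.32360 / 5 = 0.06472
SE* = √0.06472

SE* = 0.2544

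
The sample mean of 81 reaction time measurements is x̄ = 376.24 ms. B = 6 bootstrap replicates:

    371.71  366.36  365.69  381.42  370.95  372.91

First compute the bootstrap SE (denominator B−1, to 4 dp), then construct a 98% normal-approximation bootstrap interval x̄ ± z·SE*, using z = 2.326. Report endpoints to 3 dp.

(363.045, 389.435)

Mean of replicates = 371.5067; sum of squared deviations = 160.9165; SE* = √(160.9165/5) = 5.6730
Margin = 2.326 × 5.6730 = 13.1954
Interval: 376.24 ± 13.1954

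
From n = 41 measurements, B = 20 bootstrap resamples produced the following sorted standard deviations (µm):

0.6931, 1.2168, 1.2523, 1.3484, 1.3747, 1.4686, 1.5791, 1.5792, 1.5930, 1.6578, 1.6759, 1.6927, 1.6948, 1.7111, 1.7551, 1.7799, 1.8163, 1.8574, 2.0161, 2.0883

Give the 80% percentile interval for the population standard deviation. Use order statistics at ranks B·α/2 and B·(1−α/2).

α = 0.20; lower rank = 20 × 0.100 = 2; upper rank = 20 × 0.900 = 18.
The 2nd smallest replicate is 1.2168; the 18th is 1.8574.

(1.2168, 1.8574)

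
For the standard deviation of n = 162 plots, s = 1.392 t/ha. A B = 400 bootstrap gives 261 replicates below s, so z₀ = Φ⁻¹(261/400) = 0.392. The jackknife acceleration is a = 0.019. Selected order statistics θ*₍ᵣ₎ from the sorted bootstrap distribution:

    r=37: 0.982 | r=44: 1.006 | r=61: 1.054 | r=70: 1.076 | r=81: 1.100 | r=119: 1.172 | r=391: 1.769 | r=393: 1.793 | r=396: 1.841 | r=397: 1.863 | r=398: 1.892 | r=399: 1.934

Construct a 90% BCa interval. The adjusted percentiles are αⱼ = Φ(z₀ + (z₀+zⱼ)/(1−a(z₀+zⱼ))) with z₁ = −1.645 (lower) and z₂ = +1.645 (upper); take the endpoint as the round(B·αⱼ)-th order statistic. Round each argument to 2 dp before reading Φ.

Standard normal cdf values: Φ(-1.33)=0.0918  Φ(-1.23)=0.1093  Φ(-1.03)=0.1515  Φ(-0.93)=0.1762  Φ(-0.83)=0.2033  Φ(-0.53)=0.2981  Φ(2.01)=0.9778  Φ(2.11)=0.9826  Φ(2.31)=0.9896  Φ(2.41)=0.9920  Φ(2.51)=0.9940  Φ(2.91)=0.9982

(1.100, 1.892)

Lower: z₀ + z₁ = 0.392 + (-1.645) = -1.253; 1 − a(z₀+z₁) = 1 − (0.019)(-1.253) = 1.0238; argument = 0.392 + (-1.253)/1.0238 = -0.8319 → -0.83.
α₁ = Φ(-0.83) = 0.2033; rank = round(400 × 0.2033) = 81; θ*₍81₎ = 1.100.
Upper: z₀ + z₂ = 2.037; 1 − a(z₀+z₂) = 0.9613; argument = 2.5110 → 2.51; α₂ = 0.9940; rank = 398; θ*₍398₎ = 1.892.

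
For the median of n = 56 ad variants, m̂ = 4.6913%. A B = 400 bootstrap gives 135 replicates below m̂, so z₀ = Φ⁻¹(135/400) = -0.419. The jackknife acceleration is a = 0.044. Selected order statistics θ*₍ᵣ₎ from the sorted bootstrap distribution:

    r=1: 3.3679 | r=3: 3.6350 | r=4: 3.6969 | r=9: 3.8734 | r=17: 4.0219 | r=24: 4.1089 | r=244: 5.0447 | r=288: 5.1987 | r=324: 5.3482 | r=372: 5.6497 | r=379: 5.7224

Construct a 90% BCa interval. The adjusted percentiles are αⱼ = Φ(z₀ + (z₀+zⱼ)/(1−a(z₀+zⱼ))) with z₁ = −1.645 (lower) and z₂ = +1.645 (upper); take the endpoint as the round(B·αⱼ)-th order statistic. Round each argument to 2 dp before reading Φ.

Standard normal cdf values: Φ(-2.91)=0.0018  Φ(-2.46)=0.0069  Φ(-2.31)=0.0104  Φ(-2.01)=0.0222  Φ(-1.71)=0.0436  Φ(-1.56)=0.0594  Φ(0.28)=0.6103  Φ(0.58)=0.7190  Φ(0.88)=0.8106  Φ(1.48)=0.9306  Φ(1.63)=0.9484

(3.6969, 5.3482)

Lower: z₀ + z₁ = -0.419 + (-1.645) = -2.064; 1 − a(z₀+z₁) = 1 − (0.044)(-2.064) = 1.0908; argument = -0.419 + (-2.064)/1.0908 = -2.3112 → -2.31.
α₁ = Φ(-2.31) = 0.0104; rank = round(400 × 0.0104) = 4; θ*₍4₎ = 3.6969.
Upper: z₀ + z₂ = 1.226; 1 − a(z₀+z₂) = 0.9461; argument = 0.8769 → 0.88; α₂ = 0.8106; rank = 324; θ*₍324₎ = 5.3482.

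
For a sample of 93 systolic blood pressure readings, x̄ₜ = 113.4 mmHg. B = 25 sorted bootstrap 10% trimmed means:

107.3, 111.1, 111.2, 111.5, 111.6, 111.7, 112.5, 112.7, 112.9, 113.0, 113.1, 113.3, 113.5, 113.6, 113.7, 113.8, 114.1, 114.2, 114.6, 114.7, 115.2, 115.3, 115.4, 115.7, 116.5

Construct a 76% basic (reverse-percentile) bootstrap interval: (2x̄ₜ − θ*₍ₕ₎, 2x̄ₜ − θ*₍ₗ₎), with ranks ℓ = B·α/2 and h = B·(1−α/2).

Percentile endpoints at ranks 3 and 22: θ*₍3₎ = 111.2, θ*₍22₎ = 115.3.
Basic interval reflects these around x̄ₜ:
  lower = 2 × 113.4 − 115.3 = 111.5
  upper = 2 × 113.4 − 111.2 = 115.6

(111.5, 115.6)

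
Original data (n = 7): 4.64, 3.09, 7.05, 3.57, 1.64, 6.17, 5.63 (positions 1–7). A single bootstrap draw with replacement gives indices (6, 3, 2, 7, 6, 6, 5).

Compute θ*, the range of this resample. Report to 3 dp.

θ* = 5.410

Resample values: 6.17, 7.05, 3.09, 5.63, 6.17, 6.17, 1.64.
Range = 7.05 − 1.64 = 5.410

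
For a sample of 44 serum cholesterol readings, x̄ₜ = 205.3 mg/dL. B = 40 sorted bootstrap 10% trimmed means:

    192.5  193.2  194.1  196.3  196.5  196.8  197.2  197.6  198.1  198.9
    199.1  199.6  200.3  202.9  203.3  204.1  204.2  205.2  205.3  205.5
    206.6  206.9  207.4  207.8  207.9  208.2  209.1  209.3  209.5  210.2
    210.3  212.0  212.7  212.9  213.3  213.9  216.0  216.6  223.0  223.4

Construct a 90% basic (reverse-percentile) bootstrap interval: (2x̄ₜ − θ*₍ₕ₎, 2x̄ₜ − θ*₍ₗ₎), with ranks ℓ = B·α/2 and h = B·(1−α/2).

(194.0, 217.4)

Percentile endpoints at ranks 2 and 38: θ*₍2₎ = 193.2, θ*₍38₎ = 216.6.
Basic interval reflects these around x̄ₜ:
  lower = 2 × 205.3 − 216.6 = 194.0
  upper = 2 × 205.3 − 193.2 = 217.4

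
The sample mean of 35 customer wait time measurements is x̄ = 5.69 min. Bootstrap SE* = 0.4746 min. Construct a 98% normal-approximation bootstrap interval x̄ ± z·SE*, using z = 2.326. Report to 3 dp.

Margin = 2.326 × 0.4746 = 1.1039
Interval: 5.69 ± 1.1039

(4.586, 6.794)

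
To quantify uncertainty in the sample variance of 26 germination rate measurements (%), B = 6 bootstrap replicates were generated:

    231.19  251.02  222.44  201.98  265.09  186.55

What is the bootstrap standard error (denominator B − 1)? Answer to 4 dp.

Bootstrap SE is the standard deviation of the 6 replicate variances.
Mean of replicates: (231.19 + 251.02 + 222.44 + 201.98 + 265.09 + 186.55) / 6 = 1358.27000 / 6 = 226.37833
Sum of squared deviations: (+4.81167)² + (+24.64167)² + (−3.93833)² + (−24.39833)² + (+38.71167)² + (−39.82833)² = 4326.04228
Variance = 4326.04228 / 5 = 865.20846
SE* = √865.20846

SE* = 29.4144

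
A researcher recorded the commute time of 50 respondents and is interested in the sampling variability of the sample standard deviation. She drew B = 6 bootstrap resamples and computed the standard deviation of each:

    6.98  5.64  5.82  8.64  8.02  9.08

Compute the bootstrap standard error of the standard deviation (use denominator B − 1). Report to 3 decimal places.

SE* = 1.450

Bootstrap SE is the standard deviation of the 6 replicate standard deviations.
Mean of replicates: (6.98 + 5.64 + 5.82 + 8.64 + 8.02 + 9.08) / 6 = 44.1800 / 6 = 7.3633
Sum of squared deviations: (−0.3833)² + (−1.7233)² + (−1.5433)² + (+1.2767)² + (+0.6567)² + (+1.7167)² = 10.5067
Variance = 10.5067 / 5 = 2.1013
SE* = √2.1013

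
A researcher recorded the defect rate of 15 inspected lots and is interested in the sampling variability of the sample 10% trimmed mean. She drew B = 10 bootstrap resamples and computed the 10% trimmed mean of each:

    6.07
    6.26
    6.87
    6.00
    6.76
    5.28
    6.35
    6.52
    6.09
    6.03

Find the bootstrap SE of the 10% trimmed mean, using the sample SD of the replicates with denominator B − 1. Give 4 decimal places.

SE* = 0.4509

Bootstrap SE is the standard deviation of the 10 replicate 10% trimmed means.
Mean of replicates: (6.07 + 6.26 + 6.87 + 6.00 + 6.76 + 5.28 + 6.35 + 6.52 + 6.09 + 6.03) / 10 = 62.23000 / 10 = 6.22300
Sum of squared deviations: (−0.15300)² + (+0.03700)² + (+0.64700)² + (−0.22300)² + (+0.53700)² + (−0.94300)² + (+0.12700)² + (+0.29700)² + (−0.13300)² + (−0.19300)² = 1.83001
Variance = 1.83001 / 9 = 0.20333
SE* = √0.20333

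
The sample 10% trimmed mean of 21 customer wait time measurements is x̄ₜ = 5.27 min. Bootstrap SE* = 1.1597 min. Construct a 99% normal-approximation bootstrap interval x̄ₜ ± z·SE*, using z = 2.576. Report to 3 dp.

(2.283, 8.257)

Margin = 2.576 × 1.1597 = 2.9874
Interval: 5.27 ± 2.9874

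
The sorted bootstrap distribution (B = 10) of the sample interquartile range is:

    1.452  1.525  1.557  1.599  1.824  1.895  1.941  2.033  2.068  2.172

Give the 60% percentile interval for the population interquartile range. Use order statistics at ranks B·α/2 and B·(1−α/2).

α = 0.40; lower rank = 10 × 0.200 = 2; upper rank = 10 × 0.800 = 8.
The 2nd smallest replicate is 1.525; the 8th is 2.033.

(1.525, 2.033)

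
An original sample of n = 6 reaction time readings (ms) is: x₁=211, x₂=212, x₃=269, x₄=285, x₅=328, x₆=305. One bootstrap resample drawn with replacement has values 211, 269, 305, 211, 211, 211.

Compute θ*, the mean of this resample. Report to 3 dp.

θ* = 236.333

Mean = (211 + 269 + 305 + 211 + 211 + 211) / 6 = 1418.0 / 6 = 236.333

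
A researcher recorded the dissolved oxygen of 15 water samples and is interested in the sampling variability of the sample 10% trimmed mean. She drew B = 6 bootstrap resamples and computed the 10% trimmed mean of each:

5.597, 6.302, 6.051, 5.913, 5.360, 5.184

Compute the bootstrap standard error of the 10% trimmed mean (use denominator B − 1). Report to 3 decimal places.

SE* = 0.428

Bootstrap SE is the standard deviation of the 6 replicate 10% trimmed means.
Mean of replicates: (5.597 + 6.302 + 6.051 + 5.913 + 5.360 + 5.184) / 6 = 34.4070 / 6 = 5.7345
Sum of squared deviations: (−0.1375)² + (+0.5675)² + (+0.3165)² + (+0.1785)² + (−0.3745)² + (−0.5505)² = 0.9163
Variance = 0.9163 / 5 = 0.1833
SE* = √0.1833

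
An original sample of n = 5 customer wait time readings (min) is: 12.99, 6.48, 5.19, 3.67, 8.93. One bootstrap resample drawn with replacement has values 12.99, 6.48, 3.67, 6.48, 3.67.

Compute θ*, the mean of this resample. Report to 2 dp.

Mean = (12.99 + 6.48 + 3.67 + 6.48 + 3.67) / 5 = 33.290 / 5 = 6.66

θ* = 6.66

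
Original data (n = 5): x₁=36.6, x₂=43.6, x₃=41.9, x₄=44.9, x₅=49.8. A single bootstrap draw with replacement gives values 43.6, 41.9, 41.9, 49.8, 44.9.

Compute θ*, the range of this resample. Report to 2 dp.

θ* = 7.90

Range = 49.8 − 41.9 = 7.90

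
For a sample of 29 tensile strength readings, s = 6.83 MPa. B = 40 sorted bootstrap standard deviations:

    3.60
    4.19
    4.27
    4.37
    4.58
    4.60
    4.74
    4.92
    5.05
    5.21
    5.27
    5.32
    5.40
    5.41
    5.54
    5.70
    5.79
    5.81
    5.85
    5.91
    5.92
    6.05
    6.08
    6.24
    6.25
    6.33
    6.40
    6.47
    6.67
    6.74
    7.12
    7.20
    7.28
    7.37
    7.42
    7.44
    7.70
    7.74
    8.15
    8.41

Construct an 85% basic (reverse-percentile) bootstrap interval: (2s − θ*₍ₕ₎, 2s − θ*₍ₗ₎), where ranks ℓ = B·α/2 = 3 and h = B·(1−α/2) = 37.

Percentile endpoints at ranks 3 and 37: θ*₍3₎ = 4.27, θ*₍37₎ = 7.70.
Basic interval reflects these around s:
  lower = 2 × 6.83 − 7.70 = 5.96
  upper = 2 × 6.83 − 4.27 = 9.39

(5.96, 9.39)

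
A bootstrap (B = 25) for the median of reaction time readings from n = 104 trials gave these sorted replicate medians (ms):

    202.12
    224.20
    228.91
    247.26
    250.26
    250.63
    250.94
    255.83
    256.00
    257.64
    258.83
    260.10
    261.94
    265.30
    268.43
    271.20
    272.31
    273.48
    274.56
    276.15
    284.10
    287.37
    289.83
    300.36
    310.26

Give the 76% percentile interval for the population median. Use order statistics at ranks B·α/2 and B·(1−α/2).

α = 0.24; lower rank = 25 × 0.120 = 3; upper rank = 25 × 0.880 = 22.
The 3rd smallest replicate is 228.91; the 22nd is 287.37.

(228.91, 287.37)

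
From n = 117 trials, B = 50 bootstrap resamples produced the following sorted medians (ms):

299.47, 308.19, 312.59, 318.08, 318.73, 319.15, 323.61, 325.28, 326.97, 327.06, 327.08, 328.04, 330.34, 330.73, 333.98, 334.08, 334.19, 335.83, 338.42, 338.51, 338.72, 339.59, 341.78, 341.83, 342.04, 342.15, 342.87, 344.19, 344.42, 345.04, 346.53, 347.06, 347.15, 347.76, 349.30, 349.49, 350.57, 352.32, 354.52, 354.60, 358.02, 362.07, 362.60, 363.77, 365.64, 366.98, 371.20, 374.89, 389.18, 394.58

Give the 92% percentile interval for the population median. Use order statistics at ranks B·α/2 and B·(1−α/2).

α = 0.08; lower rank = 50 × 0.040 = 2; upper rank = 50 × 0.960 = 48.
The 2nd smallest replicate is 308.19; the 48th is 374.89.

(308.19, 374.89)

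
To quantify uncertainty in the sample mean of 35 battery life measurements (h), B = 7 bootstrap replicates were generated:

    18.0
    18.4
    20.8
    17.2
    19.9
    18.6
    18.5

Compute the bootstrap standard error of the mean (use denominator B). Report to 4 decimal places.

SE* = 1.1145

Bootstrap SE is the standard deviation of the 7 replicate means.
Mean of replicates: (18.0 + 18.4 + 20.8 + 17.2 + 19.9 + 18.6 + 18.5) / 7 = 131.40000 / 7 = 18.77143
Sum of squared deviations: (−0.77143)² + (−0.37143)² + (+2.02857)² + (−1.57143)² + (+1.12857)² + (−0.17143)² + (−0.27143)² = 8.69429
Variance = 8.69429 / 7 = 1.24204
SE* = √1.24204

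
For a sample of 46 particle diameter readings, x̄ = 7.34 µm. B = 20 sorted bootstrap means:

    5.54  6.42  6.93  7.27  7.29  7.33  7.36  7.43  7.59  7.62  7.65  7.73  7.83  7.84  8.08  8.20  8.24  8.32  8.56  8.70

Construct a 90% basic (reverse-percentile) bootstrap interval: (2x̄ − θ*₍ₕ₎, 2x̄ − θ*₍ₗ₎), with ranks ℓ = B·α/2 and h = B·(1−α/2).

(6.12, 9.14)

Percentile endpoints at ranks 1 and 19: θ*₍1₎ = 5.54, θ*₍19₎ = 8.56.
Basic interval reflects these around x̄:
  lower = 2 × 7.34 − 8.56 = 6.12
  upper = 2 × 7.34 − 5.54 = 9.14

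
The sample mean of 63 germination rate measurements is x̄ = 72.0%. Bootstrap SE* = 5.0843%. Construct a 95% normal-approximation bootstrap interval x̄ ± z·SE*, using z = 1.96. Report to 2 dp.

(62.03, 81.97)

Margin = 1.96 × 5.0843 = 9.965
Interval: 72.0 ± 9.965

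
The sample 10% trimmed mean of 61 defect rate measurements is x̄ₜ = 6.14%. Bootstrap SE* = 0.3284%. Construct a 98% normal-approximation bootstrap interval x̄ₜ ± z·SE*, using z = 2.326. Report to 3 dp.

(5.376, 6.904)

Margin = 2.326 × 0.3284 = 0.7639
Interval: 6.14 ± 0.7639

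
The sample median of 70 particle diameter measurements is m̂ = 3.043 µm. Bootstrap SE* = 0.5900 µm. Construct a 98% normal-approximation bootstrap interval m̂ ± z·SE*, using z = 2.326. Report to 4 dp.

(1.6707, 4.4153)

Margin = 2.326 × 0.5900 = 1.37234
Interval: 3.043 ± 1.37234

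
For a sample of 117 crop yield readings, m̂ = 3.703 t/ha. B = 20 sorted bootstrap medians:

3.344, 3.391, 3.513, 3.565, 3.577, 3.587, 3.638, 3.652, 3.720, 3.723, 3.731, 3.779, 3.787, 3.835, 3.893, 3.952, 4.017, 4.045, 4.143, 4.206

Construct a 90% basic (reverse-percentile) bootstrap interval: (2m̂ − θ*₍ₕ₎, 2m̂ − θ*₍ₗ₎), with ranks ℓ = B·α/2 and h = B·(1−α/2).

(3.263, 4.062)

Percentile endpoints at ranks 1 and 19: θ*₍1₎ = 3.344, θ*₍19₎ = 4.143.
Basic interval reflects these around m̂:
  lower = 2 × 3.703 − 4.143 = 3.263
  upper = 2 × 3.703 − 3.344 = 4.062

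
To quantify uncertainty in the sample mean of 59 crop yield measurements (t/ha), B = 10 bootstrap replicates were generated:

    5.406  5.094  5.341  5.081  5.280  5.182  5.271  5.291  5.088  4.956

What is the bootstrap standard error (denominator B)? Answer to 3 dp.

Bootstrap SE is the standard deviation of the 10 replicate means.
Mean of replicates: (5.406 + 5.094 + 5.341 + 5.081 + 5.280 + 5.182 + 5.271 + 5.291 + 5.088 + 4.956) / 10 = 51.9900 / 10 = 5.1990
Sum of squared deviations: (+0.2070)² + (−0.1050)² + (+0.1420)² + (−0.1180)² + (+0.0810)² + (−0.0170)² + (+0.0720)² + (+0.0920)² + (−0.1110)² + (−0.2430)² = 0.1798
Variance = 0.1798 / 10 = 0.0180
SE* = √0.0180

SE* = 0.134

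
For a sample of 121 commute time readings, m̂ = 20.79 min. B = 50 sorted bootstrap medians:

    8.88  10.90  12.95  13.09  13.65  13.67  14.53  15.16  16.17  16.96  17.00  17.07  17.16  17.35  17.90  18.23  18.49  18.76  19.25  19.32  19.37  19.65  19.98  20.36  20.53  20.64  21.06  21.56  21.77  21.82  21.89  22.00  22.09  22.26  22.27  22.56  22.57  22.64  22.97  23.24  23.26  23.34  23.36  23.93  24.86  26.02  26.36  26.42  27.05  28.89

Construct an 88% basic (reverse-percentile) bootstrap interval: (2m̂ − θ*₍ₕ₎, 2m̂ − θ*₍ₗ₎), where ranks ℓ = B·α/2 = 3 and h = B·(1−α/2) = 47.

(15.22, 28.63)

Percentile endpoints at ranks 3 and 47: θ*₍3₎ = 12.95, θ*₍47₎ = 26.36.
Basic interval reflects these around m̂:
  lower = 2 × 20.79 − 26.36 = 15.22
  upper = 2 × 20.79 − 12.95 = 28.63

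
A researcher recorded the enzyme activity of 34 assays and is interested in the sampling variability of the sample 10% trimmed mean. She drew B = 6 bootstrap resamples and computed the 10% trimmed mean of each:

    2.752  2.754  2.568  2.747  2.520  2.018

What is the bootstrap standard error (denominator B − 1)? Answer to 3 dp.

Bootstrap SE is the standard deviation of the 6 replicate 10% trimmed means.
Mean of replicates: (2.752 + 2.754 + 2.568 + 2.747 + 2.520 + 2.018) / 6 = 15.3590 / 6 = 2.5598
Sum of squared deviations: (+0.1922)² + (+0.1942)² + (+0.0082)² + (+0.1872)² + (−0.0398)² + (−0.5418)² = 0.4049
Variance = 0.4049 / 5 = 0.0810
SE* = √0.0810

SE* = 0.285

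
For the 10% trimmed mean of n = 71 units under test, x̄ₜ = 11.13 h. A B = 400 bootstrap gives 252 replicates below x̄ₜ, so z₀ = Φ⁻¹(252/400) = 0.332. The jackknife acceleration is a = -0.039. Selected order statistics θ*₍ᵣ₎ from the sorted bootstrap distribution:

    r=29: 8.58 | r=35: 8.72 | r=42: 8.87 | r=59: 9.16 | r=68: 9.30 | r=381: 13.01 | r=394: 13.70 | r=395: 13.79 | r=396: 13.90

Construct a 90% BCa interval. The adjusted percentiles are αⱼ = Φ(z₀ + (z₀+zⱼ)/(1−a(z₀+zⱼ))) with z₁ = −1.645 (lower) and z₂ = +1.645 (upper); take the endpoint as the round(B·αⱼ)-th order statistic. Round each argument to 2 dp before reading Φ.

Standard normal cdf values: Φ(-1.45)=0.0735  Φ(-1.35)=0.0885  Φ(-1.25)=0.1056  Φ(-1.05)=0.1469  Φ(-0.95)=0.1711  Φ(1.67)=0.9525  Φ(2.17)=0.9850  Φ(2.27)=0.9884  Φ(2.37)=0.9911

(9.16, 13.70)

Lower: z₀ + z₁ = 0.332 + (-1.645) = -1.313; 1 − a(z₀+z₁) = 1 − (-0.039)(-1.313) = 0.9488; argument = 0.332 + (-1.313)/0.9488 = -1.0519 → -1.05.
α₁ = Φ(-1.05) = 0.1469; rank = round(400 × 0.1469) = 59; θ*₍59₎ = 9.16.
Upper: z₀ + z₂ = 1.977; 1 − a(z₀+z₂) = 1.0771; argument = 2.1675 → 2.17; α₂ = 0.9850; rank = 394; θ*₍394₎ = 13.70.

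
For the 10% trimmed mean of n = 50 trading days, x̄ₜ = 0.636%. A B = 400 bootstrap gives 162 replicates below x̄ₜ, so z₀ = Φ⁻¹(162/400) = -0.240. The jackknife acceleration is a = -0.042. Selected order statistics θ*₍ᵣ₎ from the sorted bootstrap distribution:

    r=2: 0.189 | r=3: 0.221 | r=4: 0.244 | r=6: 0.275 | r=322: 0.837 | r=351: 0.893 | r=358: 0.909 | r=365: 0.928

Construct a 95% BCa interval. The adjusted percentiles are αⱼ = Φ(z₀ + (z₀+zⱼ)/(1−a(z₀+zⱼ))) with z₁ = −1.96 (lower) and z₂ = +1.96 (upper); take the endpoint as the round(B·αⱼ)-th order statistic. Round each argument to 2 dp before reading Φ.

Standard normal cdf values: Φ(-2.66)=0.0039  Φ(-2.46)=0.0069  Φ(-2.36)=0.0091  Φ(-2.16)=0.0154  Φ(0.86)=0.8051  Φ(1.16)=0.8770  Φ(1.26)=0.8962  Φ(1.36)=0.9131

(0.189, 0.928)

Lower: z₀ + z₁ = -0.240 + (-1.960) = -2.200; 1 − a(z₀+z₁) = 1 − (-0.042)(-2.200) = 0.9076; argument = -0.240 + (-2.200)/0.9076 = -2.6640 → -2.66.
α₁ = Φ(-2.66) = 0.0039; rank = round(400 × 0.0039) = 2; θ*₍2₎ = 0.189.
Upper: z₀ + z₂ = 1.720; 1 − a(z₀+z₂) = 1.0722; argument = 1.3641 → 1.36; α₂ = 0.9131; rank = 365; θ*₍365₎ = 0.928.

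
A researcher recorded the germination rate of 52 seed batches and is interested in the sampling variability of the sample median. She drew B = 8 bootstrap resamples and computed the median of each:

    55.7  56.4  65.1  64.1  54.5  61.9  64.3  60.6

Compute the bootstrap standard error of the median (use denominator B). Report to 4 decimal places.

SE* = 3.9708

Bootstrap SE is the standard deviation of the 8 replicate medians.
Mean of replicates: (55.7 + 56.4 + 65.1 + 64.1 + 54.5 + 61.9 + 64.3 + 60.6) / 8 = 482.60000 / 8 = 60.32500
Sum of squared deviations: (−4.62500)² + (−3.92500)² + (+4.77500)² + (+3.77500)² + (−5.82500)² + (+1.57500)² + (+3.97500)² + (+0.27500)² = 126.13500
Variance = 126.13500 / 8 = 15.76687
SE* = √15.76687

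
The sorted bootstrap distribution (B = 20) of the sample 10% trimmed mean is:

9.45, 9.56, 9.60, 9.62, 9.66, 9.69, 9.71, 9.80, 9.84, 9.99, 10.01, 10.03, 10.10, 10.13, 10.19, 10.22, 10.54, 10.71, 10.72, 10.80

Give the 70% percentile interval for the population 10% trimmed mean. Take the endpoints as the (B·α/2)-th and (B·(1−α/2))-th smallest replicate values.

(9.60, 10.54)

α = 0.30; lower rank = 20 × 0.150 = 3; upper rank = 20 × 0.850 = 17.
The 3rd smallest replicate is 9.60; the 17th is 10.54.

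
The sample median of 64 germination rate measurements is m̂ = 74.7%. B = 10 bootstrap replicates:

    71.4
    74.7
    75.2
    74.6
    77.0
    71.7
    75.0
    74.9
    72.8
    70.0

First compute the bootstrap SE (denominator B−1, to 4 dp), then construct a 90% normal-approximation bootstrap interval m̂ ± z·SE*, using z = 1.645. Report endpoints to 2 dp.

Mean of replicates = 73.7300; sum of squared deviations = 41.8610; SE* = √(41.8610/9) = 2.1567
Margin = 1.645 × 2.1567 = 3.548
Interval: 74.7 ± 3.548

(71.15, 78.25)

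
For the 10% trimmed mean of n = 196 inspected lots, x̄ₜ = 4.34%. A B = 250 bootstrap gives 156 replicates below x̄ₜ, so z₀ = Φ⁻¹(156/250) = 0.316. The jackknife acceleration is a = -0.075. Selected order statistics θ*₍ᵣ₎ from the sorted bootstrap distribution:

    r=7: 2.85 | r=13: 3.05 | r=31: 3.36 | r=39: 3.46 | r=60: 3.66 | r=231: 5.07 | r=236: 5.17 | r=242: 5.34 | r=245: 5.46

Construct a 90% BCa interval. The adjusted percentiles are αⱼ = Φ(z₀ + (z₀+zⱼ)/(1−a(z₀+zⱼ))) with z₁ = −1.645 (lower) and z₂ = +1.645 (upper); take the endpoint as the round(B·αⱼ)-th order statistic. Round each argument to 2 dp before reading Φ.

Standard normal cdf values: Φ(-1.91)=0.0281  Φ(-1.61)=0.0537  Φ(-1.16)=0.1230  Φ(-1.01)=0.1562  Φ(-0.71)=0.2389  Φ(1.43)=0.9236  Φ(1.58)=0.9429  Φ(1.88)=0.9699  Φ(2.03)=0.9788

(3.36, 5.46)

Lower: z₀ + z₁ = 0.316 + (-1.645) = -1.329; 1 − a(z₀+z₁) = 1 − (-0.075)(-1.329) = 0.9003; argument = 0.316 + (-1.329)/0.9003 = -1.1601 → -1.16.
α₁ = Φ(-1.16) = 0.1230; rank = round(250 × 0.1230) = 31; θ*₍31₎ = 3.36.
Upper: z₀ + z₂ = 1.961; 1 − a(z₀+z₂) = 1.1471; argument = 2.0256 → 2.03; α₂ = 0.9788; rank = 245; θ*₍245₎ = 5.46.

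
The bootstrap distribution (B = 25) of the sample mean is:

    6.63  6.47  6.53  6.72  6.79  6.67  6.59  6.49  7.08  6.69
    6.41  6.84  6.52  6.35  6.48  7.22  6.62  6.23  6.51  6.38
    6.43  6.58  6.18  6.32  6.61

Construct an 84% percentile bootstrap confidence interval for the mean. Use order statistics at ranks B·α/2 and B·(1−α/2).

(6.23, 6.84)

Sorted replicates: 6.18, 6.23, 6.32, 6.35, 6.38, 6.41, 6.43, 6.47, 6.48, 6.49, 6.51, 6.52, 6.53, 6.58, 6.59, 6.61, 6.62, 6.63, 6.67, 6.69, 6.72, 6.79, 6.84, 7.08, 7.22
α = 0.16; lower rank = 25 × 0.080 = 2; upper rank = 25 × 0.920 = 23.
The 2nd smallest replicate is 6.23; the 23rd is 6.84.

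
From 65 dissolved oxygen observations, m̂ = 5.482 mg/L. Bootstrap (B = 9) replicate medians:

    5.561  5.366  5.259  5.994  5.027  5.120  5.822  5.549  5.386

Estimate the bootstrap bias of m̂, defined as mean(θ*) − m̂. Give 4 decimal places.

bias = −0.0282

mean(θ*) = (5.561 + 5.366 + 5.259 + 5.994 + 5.027 + 5.120 + 5.822 + 5.549 + 5.386) / 9 = 5.45378
bias = 5.45378 − 5.482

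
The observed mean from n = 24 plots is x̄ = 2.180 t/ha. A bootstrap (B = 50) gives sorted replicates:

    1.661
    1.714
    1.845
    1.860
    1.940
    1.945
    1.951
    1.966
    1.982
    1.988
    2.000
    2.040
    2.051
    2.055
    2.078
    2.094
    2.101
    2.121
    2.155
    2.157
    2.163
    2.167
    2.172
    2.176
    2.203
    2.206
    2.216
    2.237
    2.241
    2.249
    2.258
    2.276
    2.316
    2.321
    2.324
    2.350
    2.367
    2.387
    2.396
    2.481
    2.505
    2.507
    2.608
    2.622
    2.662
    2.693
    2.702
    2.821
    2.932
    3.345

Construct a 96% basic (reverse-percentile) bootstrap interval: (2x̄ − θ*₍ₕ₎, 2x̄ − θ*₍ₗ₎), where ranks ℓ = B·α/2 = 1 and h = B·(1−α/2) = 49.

Percentile endpoints at ranks 1 and 49: θ*₍1₎ = 1.661, θ*₍49₎ = 2.932.
Basic interval reflects these around x̄:
  lower = 2 × 2.180 − 2.932 = 1.428
  upper = 2 × 2.180 − 1.661 = 2.699

(1.428, 2.699)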